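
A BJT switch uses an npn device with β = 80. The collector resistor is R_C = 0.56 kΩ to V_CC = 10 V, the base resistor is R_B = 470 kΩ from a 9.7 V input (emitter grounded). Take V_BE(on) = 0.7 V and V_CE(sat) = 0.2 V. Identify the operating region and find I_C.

active; I_C ≈ 1.5 mA

Assume active. Base-emitter loop: I_B = (V_BB − V_BE)/R_B = (9.7 − 0.7)/470 = 0.0191 mA.
I_C = β·I_B = 80×0.0191 = 1.53 mA.
V_CE = V_CC − I_C·R_C = 10 − 1.53×0.56 = 9.14 V > V_CE(sat), so the active-region assumption holds.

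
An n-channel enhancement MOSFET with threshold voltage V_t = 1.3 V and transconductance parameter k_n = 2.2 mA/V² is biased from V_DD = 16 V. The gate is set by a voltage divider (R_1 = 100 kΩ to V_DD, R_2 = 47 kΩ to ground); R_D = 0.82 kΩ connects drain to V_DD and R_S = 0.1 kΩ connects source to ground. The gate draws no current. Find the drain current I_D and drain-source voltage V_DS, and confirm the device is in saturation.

V_G = V_DD·R_2/(R_1+R_2) = 16×47/147 = 5.12 V.
Assume saturation: I_D = (k_n/2)(V_GS − V_t)² with V_GS = V_G − I_D·R_S = 5.12 − 0.1·I_D.
Substituting gives 0.011·I_D² − 1.84·I_D + 16 = 0, with roots I_D = 9.21 or 158 mA.
The root I_D = 158 mA gives V_GS = -10.7 V ≤ V_t, so take I_D = 9.21 mA.
Then V_GS = 4.19 V and V_DS = V_DD − I_D(R_D+R_S) = 16 − 9.21×0.92 = 7.52 V.
Saturation requires V_DS ≥ V_GS − V_t = 2.89 V; 7.52 ≥ 2.89 ✓.

I_D ≈ 9.2 mA, V_DS ≈ 7.5 V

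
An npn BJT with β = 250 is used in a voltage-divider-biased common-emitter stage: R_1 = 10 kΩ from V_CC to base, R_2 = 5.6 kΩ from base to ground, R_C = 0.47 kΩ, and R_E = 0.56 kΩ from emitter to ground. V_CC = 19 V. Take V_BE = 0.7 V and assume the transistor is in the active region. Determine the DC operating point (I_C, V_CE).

Thevenize the base divider: V_Th = V_CC·R_2/(R_1+R_2) = 19×5.6/15.6 = 6.82 V, R_Th = R_1‖R_2 = 3.59 kΩ.
Base-emitter loop: V_Th = I_B·R_Th + V_BE + (β+1)I_B·R_E, so I_B = (6.82 − 0.7) / (3.59 + 251×0.56) = 0.0425 mA.
I_C = β·I_B = 250×0.0425 = 10.6 mA, and I_E = (β+1)I_B = 10.7 mA.
V_CE = V_CC − I_C·R_C − I_E·R_E = 19 − 10.6×0.47 − 10.7×0.56 = 8.04 V.
V_CE = 8.04 V > 0.2 V confirms active-region operation.

I_C ≈ 11 mA, V_CE ≈ 8 V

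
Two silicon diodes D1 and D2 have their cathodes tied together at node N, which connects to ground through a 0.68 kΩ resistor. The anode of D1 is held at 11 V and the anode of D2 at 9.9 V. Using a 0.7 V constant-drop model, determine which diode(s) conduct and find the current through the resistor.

Only D1 conducts; I_R ≈ 15 mA

Assume both conduct. Then node N would need to be at both 11−0.7 = 10.3 V and 9.9−0.7 = 9.2 V, which is impossible.
Assume only D1 conducts: V_N = 11 − 0.7 = 10.3 V, so I_R = 10.3/0.68 = 15.1 mA.
Check D2: its anode-to-cathode voltage is 9.9 − 10.3 = -0.4 V < 0.7 V, so it is off. The assumption is consistent.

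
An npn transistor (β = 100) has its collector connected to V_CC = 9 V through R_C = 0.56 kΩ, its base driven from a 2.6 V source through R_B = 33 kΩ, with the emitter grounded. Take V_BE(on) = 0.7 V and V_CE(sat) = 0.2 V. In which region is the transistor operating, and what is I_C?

active; I_C ≈ 5.8 mA

Assume active. Base-emitter loop: I_B = (V_BB − V_BE)/R_B = (2.6 − 0.7)/33 = 0.0576 mA.
I_C = β·I_B = 100×0.0576 = 5.76 mA.
V_CE = V_CC − I_C·R_C = 9 − 5.76×0.56 = 5.78 V > V_CE(sat), so the active-region assumption holds.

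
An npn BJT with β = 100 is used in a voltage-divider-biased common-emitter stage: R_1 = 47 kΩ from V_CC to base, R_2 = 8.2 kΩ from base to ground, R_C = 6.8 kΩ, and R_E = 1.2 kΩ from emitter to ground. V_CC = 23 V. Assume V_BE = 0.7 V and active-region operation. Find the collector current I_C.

I_C ≈ 2.1 mA

Thevenize the base divider: V_Th = V_CC·R_2/(R_1+R_2) = 23×8.2/55.2 = 3.42 V, R_Th = R_1‖R_2 = 6.98 kΩ.
Base-emitter loop: V_Th = I_B·R_Th + V_BE + (β+1)I_B·R_E, so I_B = (3.42 − 0.7) / (6.98 + 101×1.2) = 0.0212 mA.
I_C = β·I_B = 100×0.0212 = 2.12 mA, and I_E = (β+1)I_B = 2.14 mA.
V_CE = V_CC − I_C·R_C − I_E·R_E = 23 − 2.12×6.8 − 2.14×1.2 = 6.02 V.
V_CE = 6.02 V > 0.2 V confirms active-region operation.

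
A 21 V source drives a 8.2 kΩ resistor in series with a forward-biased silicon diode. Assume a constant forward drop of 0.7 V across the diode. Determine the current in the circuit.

KVL around the loop: 21 = V_D + I·R = 0.7 + I × 8.2 kΩ.
So I = (21 − 0.7) / 8.2 kΩ = 20.3 / 8.2 = 2.48 mA.

I ≈ 2.5 mA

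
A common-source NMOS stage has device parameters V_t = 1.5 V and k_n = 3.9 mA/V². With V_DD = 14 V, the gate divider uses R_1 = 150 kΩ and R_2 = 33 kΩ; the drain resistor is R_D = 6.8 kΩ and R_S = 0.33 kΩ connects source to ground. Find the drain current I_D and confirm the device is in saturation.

I_D ≈ 0.97 mA

V_G = V_DD·R_2/(R_1+R_2) = 14×33/183 = 2.52 V.
Assume saturation: I_D = (k_n/2)(V_GS − V_t)² with V_GS = V_G − I_D·R_S = 2.52 − 0.33·I_D.
Substituting gives 0.212·I_D² − 2.32·I_D + 2.05 = 0, with roots I_D = 0.969 or 9.95 mA.
The root I_D = 9.95 mA gives V_GS = -0.759 V ≤ V_t, so take I_D = 0.969 mA.
Then V_GS = 2.2 V and V_DS = V_DD − I_D(R_D+R_S) = 14 − 0.969×7.13 = 7.09 V.
Saturation requires V_DS ≥ V_GS − V_t = 0.705 V; 7.09 ≥ 0.705 ✓.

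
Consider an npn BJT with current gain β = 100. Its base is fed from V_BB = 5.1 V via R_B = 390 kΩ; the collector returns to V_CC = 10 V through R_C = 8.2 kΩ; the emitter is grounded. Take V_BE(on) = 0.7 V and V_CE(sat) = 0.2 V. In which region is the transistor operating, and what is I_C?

active; I_C ≈ 1.1 mA

Assume active. Base-emitter loop: I_B = (V_BB − V_BE)/R_B = (5.1 − 0.7)/390 = 0.0113 mA.
I_C = β·I_B = 100×0.0113 = 1.13 mA.
V_CE = V_CC − I_C·R_C = 10 − 1.13×8.2 = 0.749 V > V_CE(sat), so the active-region assumption holds.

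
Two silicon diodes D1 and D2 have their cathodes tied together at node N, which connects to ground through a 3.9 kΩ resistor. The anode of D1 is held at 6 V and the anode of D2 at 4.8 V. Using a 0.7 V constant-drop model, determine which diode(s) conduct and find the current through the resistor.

Assume both conduct. Then node N would need to be at both 6−0.7 = 5.3 V and 4.8−0.7 = 4.1 V, which is impossible.
Assume only D1 conducts: V_N = 6 − 0.7 = 5.3 V, so I_R = 5.3/3.9 = 1.36 mA.
Check D2: its anode-to-cathode voltage is 4.8 − 5.3 = -0.5 V < 0.7 V, so it is off. The assumption is consistent.

Only D1 conducts; I_R ≈ 1.4 mA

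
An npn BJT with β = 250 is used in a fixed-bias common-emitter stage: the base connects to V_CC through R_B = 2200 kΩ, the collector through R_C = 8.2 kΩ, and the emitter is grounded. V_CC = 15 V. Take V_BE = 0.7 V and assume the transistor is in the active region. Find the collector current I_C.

Base loop: V_CC = I_B·R_B + V_BE, so I_B = (15 − 0.7)/2200 kΩ = 0.0065 mA.
In the active region I_C = β·I_B = 250 × 0.0065 = 1.63 mA.
Collector loop: V_CE = V_CC − I_C·R_C = 15 − 1.63×8.2 = 1.67 V.
Since V_CE = 1.67 V > V_CE(sat) ≈ 0.2 V, the transistor is in the active region as assumed.

I_C ≈ 1.6 mA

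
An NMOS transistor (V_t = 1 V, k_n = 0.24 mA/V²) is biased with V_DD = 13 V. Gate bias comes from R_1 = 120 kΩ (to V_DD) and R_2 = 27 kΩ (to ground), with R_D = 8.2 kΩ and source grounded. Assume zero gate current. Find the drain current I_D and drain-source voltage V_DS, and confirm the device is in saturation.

V_G = V_DD·R_2/(R_1+R_2) = 13×27/147 = 2.39 V. With the source grounded, V_GS = V_G = 2.39 V.
Assume saturation: I_D = (k_n/2)(V_GS − V_t)² = (0.24/2)×(2.39 − 1)² = 0.12×1.39² = 0.231 mA.
V_DS = V_DD − I_D·R_D = 13 − 0.231×8.2 = 11.1 V.
Saturation requires V_DS ≥ V_GS − V_t = 1.39 V; 11.1 ≥ 1.39 ✓.

I_D ≈ 0.23 mA, V_DS ≈ 11 V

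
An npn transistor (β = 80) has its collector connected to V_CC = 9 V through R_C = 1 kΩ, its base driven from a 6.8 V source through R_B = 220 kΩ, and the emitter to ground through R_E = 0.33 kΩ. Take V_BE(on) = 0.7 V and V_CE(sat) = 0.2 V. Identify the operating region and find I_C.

Assume active. Base-emitter loop: I_B = (V_BB − V_BE)/(R_B + (β+1)R_E) = (6.8 − 0.7)/(220 + 81×0.33) = 0.0247 mA.
I_C = β·I_B = 80×0.0247 = 1.98 mA.
V_CE = V_CC − I_C·R_C − I_E·R_E = 9 − 1.98×1 − 2×0.33 = 6.36 V > V_CE(sat), so the active-region assumption holds.

active; I_C ≈ 2 mA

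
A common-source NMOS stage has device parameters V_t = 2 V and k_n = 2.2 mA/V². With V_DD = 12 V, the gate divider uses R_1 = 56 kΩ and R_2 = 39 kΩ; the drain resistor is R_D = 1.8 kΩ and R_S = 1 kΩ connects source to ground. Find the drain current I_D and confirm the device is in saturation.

V_G = V_DD·R_2/(R_1+R_2) = 12×39/95 = 4.93 V.
Assume saturation: I_D = (k_n/2)(V_GS − V_t)² with V_GS = V_G − I_D·R_S = 4.93 − 1·I_D.
Substituting gives 1.1·I_D² − 7.44·I_D + 9.42 = 0, with roots I_D = 1.69 or 5.07 mA.
The root I_D = 5.07 mA gives V_GS = -0.148 V ≤ V_t, so take I_D = 1.69 mA.
Then V_GS = 3.24 V and V_DS = V_DD − I_D(R_D+R_S) = 12 − 1.69×2.8 = 7.27 V.
Saturation requires V_DS ≥ V_GS − V_t = 1.24 V; 7.27 ≥ 1.24 ✓.

I_D ≈ 1.7 mA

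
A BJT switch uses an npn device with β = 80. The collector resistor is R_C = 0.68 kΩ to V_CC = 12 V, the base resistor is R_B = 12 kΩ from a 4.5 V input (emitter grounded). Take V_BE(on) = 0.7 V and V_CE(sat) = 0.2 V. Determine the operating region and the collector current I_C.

Assume active: I_B = (4.5 − 0.7)/12 = 0.317 mA, giving I_C = β·I_B = 25.3 mA.
But then V_CE = 12 − 25.3×0.68 = -5.23 V < V_CE(sat) = 0.2 V — impossible in the active region.
So the transistor is saturated. With V_CE = 0.2 V, I_C = (V_CC − 0.2)/R_C = 11.8/0.68 = 17.4 mA.
Check: β·I_B = 25.3 mA > I_C = 17.4 mA, confirming saturation.

saturation; I_C ≈ 17 mA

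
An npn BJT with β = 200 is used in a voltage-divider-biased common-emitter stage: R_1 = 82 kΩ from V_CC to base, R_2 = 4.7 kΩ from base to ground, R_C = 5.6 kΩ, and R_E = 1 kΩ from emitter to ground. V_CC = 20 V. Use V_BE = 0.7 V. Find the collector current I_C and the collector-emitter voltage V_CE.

I_C ≈ 0.37 mA, V_CE ≈ 18 V

Thevenize the base divider: V_Th = V_CC·R_2/(R_1+R_2) = 20×4.7/86.7 = 1.08 V, R_Th = R_1‖R_2 = 4.45 kΩ.
Base-emitter loop: V_Th = I_B·R_Th + V_BE + (β+1)I_B·R_E, so I_B = (1.08 − 0.7) / (4.45 + 201×1) = 0.00187 mA.
I_C = β·I_B = 200×0.00187 = 0.374 mA, and I_E = (β+1)I_B = 0.376 mA.
V_CE = V_CC − I_C·R_C − I_E·R_E = 20 − 0.374×5.6 − 0.376×1 = 17.5 V.
V_CE = 17.5 V > 0.2 V confirms active-region operation.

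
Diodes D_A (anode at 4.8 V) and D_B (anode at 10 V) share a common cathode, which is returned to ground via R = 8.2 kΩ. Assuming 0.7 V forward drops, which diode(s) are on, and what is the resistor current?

Assume both conduct. Then node N would need to be at both 4.8−0.7 = 4.1 V and 10−0.7 = 9.3 V, which is impossible.
Assume only D_B conducts: V_N = 10 − 0.7 = 9.3 V, so I_R = 9.3/8.2 = 1.13 mA.
Check D_A: its anode-to-cathode voltage is 4.8 − 9.3 = -4.5 V < 0.7 V, so it is off. The assumption is consistent.

Only D_B conducts; I_R ≈ 1.1 mA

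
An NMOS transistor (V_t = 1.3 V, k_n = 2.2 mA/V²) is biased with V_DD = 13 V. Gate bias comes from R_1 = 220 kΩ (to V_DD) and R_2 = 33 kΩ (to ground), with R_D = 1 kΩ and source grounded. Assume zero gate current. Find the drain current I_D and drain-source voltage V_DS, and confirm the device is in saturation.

V_G = V_DD·R_2/(R_1+R_2) = 13×33/253 = 1.7 V. With the source grounded, V_GS = V_G = 1.7 V.
Assume saturation: I_D = (k_n/2)(V_GS − V_t)² = (2.2/2)×(1.7 − 1.3)² = 1.1×0.396² = 0.172 mA.
V_DS = V_DD − I_D·R_D = 13 − 0.172×1 = 12.8 V.
Saturation requires V_DS ≥ V_GS − V_t = 0.396 V; 12.8 ≥ 0.396 ✓.

I_D ≈ 0.17 mA, V_DS ≈ 13 V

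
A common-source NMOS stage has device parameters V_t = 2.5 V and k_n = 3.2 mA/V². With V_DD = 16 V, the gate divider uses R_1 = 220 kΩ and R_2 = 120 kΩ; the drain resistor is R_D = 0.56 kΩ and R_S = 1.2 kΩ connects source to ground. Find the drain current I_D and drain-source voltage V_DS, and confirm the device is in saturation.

I_D ≈ 1.8 mA, V_DS ≈ 13 V

V_G = V_DD·R_2/(R_1+R_2) = 16×120/340 = 5.65 V.
Assume saturation: I_D = (k_n/2)(V_GS − V_t)² with V_GS = V_G − I_D·R_S = 5.65 − 1.2·I_D.
Substituting gives 2.3·I_D² − 13.1·I_D + 15.8 = 0, with roots I_D = 1.75 or 3.93 mA.
The root I_D = 3.93 mA gives V_GS = 0.933 V ≤ V_t, so take I_D = 1.75 mA.
Then V_GS = 3.55 V and V_DS = V_DD − I_D(R_D+R_S) = 16 − 1.75×1.76 = 12.9 V.
Saturation requires V_DS ≥ V_GS − V_t = 1.05 V; 12.9 ≥ 1.05 ✓.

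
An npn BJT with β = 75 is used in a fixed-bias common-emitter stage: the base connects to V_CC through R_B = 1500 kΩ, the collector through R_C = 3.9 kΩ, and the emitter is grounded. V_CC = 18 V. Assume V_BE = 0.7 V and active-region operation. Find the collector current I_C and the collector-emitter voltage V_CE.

Base loop: V_CC = I_B·R_B + V_BE, so I_B = (18 − 0.7)/1500 kΩ = 0.0115 mA.
In the active region I_C = β·I_B = 75 × 0.0115 = 0.865 mA.
Collector loop: V_CE = V_CC − I_C·R_C = 18 − 0.865×3.9 = 14.6 V.
Since V_CE = 14.6 V > V_CE(sat) ≈ 0.2 V, the transistor is in the active region as assumed.

I_C ≈ 0.87 mA, V_CE ≈ 15 V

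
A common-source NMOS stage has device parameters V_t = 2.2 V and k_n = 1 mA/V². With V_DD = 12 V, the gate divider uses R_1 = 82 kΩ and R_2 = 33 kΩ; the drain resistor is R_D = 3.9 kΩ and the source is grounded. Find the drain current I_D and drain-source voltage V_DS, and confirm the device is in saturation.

V_G = V_DD·R_2/(R_1+R_2) = 12×33/115 = 3.44 V. With the source grounded, V_GS = V_G = 3.44 V.
Assume saturation: I_D = (k_n/2)(V_GS − V_t)² = (1/2)×(3.44 − 2.2)² = 0.5×1.24² = 0.773 mA.
V_DS = V_DD − I_D·R_D = 12 − 0.773×3.9 = 8.98 V.
Saturation requires V_DS ≥ V_GS − V_t = 1.24 V; 8.98 ≥ 1.24 ✓.

I_D ≈ 0.77 mA, V_DS ≈ 9 V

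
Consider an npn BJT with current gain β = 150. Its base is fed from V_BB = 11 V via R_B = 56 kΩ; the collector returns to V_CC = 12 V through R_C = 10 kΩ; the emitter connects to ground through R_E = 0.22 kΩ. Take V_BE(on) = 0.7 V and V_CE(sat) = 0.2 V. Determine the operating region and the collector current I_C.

Assume active: I_B = (11 − 0.7)/(56 + 151×0.22) = 0.115 mA, I_C = β·I_B = 17.3 mA.
Then V_CE = 12 − 17.3×10 − 17.4×0.22 = -165 V < 0.2 V — the active assumption fails.
Re-solve with V_CE = 0.2 V. KCL at the emitter: V_E/R_E = (V_BB−0.7−V_E)/R_B + (V_CC−0.2−V_E)/R_C, giving V_E = 0.292 V.
I_C = (V_CC − 0.2 − V_E)/R_C = (11.8 − 0.292)/10 = 1.15 mA.
Check: I_B = (10.3 − 0.292)/56 = 0.179 mA, and β·I_B = 26.8 mA > I_C, confirming saturation.

saturation; I_C ≈ 1.2 mA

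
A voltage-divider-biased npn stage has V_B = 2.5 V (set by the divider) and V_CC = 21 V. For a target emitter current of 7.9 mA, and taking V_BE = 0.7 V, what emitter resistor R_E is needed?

V_E = V_B − V_BE = 2.5 − 0.7 = 1.8 V.
R_E = V_E / I_E = 1.8 / 7.9 = 0.228 kΩ.

R_E ≈ 0.23 kΩ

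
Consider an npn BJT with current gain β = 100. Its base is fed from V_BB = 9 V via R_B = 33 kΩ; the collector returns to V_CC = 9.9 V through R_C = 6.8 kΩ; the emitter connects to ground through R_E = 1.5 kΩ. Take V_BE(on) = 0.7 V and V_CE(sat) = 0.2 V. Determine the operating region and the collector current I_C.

Assume active: I_B = (9 − 0.7)/(33 + 101×1.5) = 0.045 mA, I_C = β·I_B = 4.5 mA.
Then V_CE = 9.9 − 4.5×6.8 − 4.54×1.5 = -27.5 V < 0.2 V — the active assumption fails.
Re-solve with V_CE = 0.2 V. KCL at the emitter: V_E/R_E = (V_BB−0.7−V_E)/R_B + (V_CC−0.2−V_E)/R_C, giving V_E = 1.99 V.
I_C = (V_CC − 0.2 − V_E)/R_C = (9.7 − 1.99)/6.8 = 1.13 mA.
Check: I_B = (8.3 − 1.99)/33 = 0.191 mA, and β·I_B = 19.1 mA > I_C, confirming saturation.

saturation; I_C ≈ 1.1 mA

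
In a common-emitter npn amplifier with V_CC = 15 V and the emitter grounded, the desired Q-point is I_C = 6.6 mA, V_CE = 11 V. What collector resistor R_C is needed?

Collector loop: V_CC = I_C·R_C + V_CE.
R_C = (V_CC − V_CE)/I_C = (15 − 11)/6.6 = 0.606 kΩ.

R_C ≈ 0.61 kΩ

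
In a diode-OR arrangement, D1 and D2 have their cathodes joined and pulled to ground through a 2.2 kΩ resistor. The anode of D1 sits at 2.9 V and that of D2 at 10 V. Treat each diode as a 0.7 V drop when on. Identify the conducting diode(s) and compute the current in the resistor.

Assume both conduct. Then node N would need to be at both 2.9−0.7 = 2.2 V and 10−0.7 = 9.3 V, which is impossible.
Assume only D2 conducts: V_N = 10 − 0.7 = 9.3 V, so I_R = 9.3/2.2 = 4.23 mA.
Check D1: its anode-to-cathode voltage is 2.9 − 9.3 = -6.4 V < 0.7 V, so it is off. The assumption is consistent.

Only D2 conducts; I_R ≈ 4.2 mA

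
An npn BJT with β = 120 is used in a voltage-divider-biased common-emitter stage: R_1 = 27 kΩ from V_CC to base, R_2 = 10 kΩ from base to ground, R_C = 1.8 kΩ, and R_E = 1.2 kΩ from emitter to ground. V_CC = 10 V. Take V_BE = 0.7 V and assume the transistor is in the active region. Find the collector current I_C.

Thevenize the base divider: V_Th = V_CC·R_2/(R_1+R_2) = 10×10/37 = 2.7 V, R_Th = R_1‖R_2 = 7.3 kΩ.
Base-emitter loop: V_Th = I_B·R_Th + V_BE + (β+1)I_B·R_E, so I_B = (2.7 − 0.7) / (7.3 + 121×1.2) = 0.0131 mA.
I_C = β·I_B = 120×0.0131 = 1.58 mA, and I_E = (β+1)I_B = 1.59 mA.
V_CE = V_CC − I_C·R_C − I_E·R_E = 10 − 1.58×1.8 − 1.59×1.2 = 5.26 V.
V_CE = 5.26 V > 0.2 V confirms active-region operation.

I_C ≈ 1.6 mA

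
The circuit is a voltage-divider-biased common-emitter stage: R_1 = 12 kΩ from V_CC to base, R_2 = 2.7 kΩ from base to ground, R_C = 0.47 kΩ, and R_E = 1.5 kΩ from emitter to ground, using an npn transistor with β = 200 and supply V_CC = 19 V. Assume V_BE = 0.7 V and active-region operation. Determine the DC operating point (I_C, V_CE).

I_C ≈ 1.8 mA, V_CE ≈ 15 V

Thevenize the base divider: V_Th = V_CC·R_2/(R_1+R_2) = 19×2.7/14.7 = 3.49 V, R_Th = R_1‖R_2 = 2.2 kΩ.
Base-emitter loop: V_Th = I_B·R_Th + V_BE + (β+1)I_B·R_E, so I_B = (3.49 − 0.7) / (2.2 + 201×1.5) = 0.00919 mA.
I_C = β·I_B = 200×0.00919 = 1.84 mA, and I_E = (β+1)I_B = 1.85 mA.
V_CE = V_CC − I_C·R_C − I_E·R_E = 19 − 1.84×0.47 − 1.85×1.5 = 15.4 V.
V_CE = 15.4 V > 0.2 V confirms active-region operation.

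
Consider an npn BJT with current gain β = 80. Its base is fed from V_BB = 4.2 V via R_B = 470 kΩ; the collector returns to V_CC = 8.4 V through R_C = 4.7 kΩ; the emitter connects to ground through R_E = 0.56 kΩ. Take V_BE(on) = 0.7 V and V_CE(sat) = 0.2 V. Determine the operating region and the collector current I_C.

active; I_C ≈ 0.54 mA

Assume active. Base-emitter loop: I_B = (V_BB − V_BE)/(R_B + (β+1)R_E) = (4.2 − 0.7)/(470 + 81×0.56) = 0.00679 mA.
I_C = β·I_B = 80×0.00679 = 0.543 mA.
V_CE = V_CC − I_C·R_C − I_E·R_E = 8.4 − 0.543×4.7 − 0.55×0.56 = 5.54 V > V_CE(sat), so the active-region assumption holds.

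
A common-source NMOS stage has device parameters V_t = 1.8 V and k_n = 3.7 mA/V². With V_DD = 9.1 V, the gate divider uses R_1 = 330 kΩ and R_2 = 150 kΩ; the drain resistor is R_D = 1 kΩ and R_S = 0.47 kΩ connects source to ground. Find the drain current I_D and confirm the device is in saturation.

I_D ≈ 0.81 mA

V_G = V_DD·R_2/(R_1+R_2) = 9.1×150/480 = 2.84 V.
Assume saturation: I_D = (k_n/2)(V_GS − V_t)² with V_GS = V_G − I_D·R_S = 2.84 − 0.47·I_D.
Substituting gives 0.409·I_D² − 2.82·I_D + 2.02 = 0, with roots I_D = 0.812 or 6.08 mA.
The root I_D = 6.08 mA gives V_GS = -0.0124 V ≤ V_t, so take I_D = 0.812 mA.
Then V_GS = 2.46 V and V_DS = V_DD − I_D(R_D+R_S) = 9.1 − 0.812×1.47 = 7.91 V.
Saturation requires V_DS ≥ V_GS − V_t = 0.662 V; 7.91 ≥ 0.662 ✓.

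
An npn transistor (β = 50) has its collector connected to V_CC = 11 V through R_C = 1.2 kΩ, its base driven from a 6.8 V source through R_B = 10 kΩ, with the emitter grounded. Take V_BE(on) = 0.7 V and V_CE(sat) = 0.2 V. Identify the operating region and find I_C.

saturation; I_C ≈ 9 mA

Assume active: I_B = (6.8 − 0.7)/10 = 0.61 mA, giving I_C = β·I_B = 30.5 mA.
But then V_CE = 11 − 30.5×1.2 = -25.6 V < V_CE(sat) = 0.2 V — impossible in the active region.
So the transistor is saturated. With V_CE = 0.2 V, I_C = (V_CC − 0.2)/R_C = 10.8/1.2 = 9 mA.
Check: β·I_B = 30.5 mA > I_C = 9 mA, confirming saturation.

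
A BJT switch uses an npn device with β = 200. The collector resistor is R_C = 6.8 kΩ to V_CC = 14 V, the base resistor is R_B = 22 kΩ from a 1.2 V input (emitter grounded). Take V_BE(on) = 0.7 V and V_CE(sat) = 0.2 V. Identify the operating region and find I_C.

saturation; I_C ≈ 2 mA

Assume active: I_B = (1.2 − 0.7)/22 = 0.0227 mA, giving I_C = β·I_B = 4.55 mA.
But then V_CE = 14 − 4.55×6.8 = -16.9 V < V_CE(sat) = 0.2 V — impossible in the active region.
So the transistor is saturated. With V_CE = 0.2 V, I_C = (V_CC − 0.2)/R_C = 13.8/6.8 = 2.03 mA.
Check: β·I_B = 4.55 mA > I_C = 2.03 mA, confirming saturation.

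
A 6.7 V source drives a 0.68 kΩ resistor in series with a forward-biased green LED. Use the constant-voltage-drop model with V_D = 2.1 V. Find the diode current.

KVL around the loop: 6.7 = V_D + I·R = 2.1 + I × 0.68 kΩ.
So I = (6.7 − 2.1) / 0.68 kΩ = 4.6 / 0.68 = 6.76 mA.

I ≈ 6.8 mA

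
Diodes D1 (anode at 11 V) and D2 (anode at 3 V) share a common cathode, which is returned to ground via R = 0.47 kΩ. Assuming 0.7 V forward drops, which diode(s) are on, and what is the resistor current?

Assume both conduct. Then node N would need to be at both 11−0.7 = 10.3 V and 3−0.7 = 2.3 V, which is impossible.
Assume only D1 conducts: V_N = 11 − 0.7 = 10.3 V, so I_R = 10.3/0.47 = 21.9 mA.
Check D2: its anode-to-cathode voltage is 3 − 10.3 = -7.3 V < 0.7 V, so it is off. The assumption is consistent.

Only D1 conducts; I_R ≈ 22 mA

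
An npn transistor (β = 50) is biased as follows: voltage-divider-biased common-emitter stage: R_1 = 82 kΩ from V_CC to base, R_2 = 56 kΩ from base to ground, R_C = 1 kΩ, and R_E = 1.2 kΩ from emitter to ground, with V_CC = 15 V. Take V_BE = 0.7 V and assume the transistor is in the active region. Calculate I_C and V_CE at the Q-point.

Thevenize the base divider: V_Th = V_CC·R_2/(R_1+R_2) = 15×56/138 = 6.09 V, R_Th = R_1‖R_2 = 33.3 kΩ.
Base-emitter loop: V_Th = I_B·R_Th + V_BE + (β+1)I_B·R_E, so I_B = (6.09 − 0.7) / (33.3 + 51×1.2) = 0.057 mA.
I_C = β·I_B = 50×0.057 = 2.85 mA, and I_E = (β+1)I_B = 2.91 mA.
V_CE = V_CC − I_C·R_C − I_E·R_E = 15 − 2.85×1 − 2.91×1.2 = 8.66 V.
V_CE = 8.66 V > 0.2 V confirms active-region operation.

I_C ≈ 2.9 mA, V_CE ≈ 8.7 V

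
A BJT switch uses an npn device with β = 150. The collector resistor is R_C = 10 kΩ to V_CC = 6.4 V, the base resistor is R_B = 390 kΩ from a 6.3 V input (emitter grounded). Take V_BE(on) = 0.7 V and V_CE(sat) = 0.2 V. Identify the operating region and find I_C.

saturation; I_C ≈ 0.62 mA

Assume active: I_B = (6.3 − 0.7)/390 = 0.0144 mA, giving I_C = β·I_B = 2.15 mA.
But then V_CE = 6.4 − 2.15×10 = -15.1 V < V_CE(sat) = 0.2 V — impossible in the active region.
So the transistor is saturated. With V_CE = 0.2 V, I_C = (V_CC − 0.2)/R_C = 6.2/10 = 0.62 mA.
Check: β·I_B = 2.15 mA > I_C = 0.62 mA, confirming saturation.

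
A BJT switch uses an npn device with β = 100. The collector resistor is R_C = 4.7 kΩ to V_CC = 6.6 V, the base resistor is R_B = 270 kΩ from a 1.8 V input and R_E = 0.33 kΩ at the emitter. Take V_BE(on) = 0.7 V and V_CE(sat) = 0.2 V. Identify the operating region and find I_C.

Assume active. Base-emitter loop: I_B = (V_BB − V_BE)/(R_B + (β+1)R_E) = (1.8 − 0.7)/(270 + 101×0.33) = 0.00363 mA.
I_C = β·I_B = 100×0.00363 = 0.363 mA.
V_CE = V_CC − I_C·R_C − I_E·R_E = 6.6 − 0.363×4.7 − 0.366×0.33 = 4.77 V > V_CE(sat), so the active-region assumption holds.

active; I_C ≈ 0.36 mA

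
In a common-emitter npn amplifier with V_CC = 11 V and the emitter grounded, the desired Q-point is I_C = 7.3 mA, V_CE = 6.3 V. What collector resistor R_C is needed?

Collector loop: V_CC = I_C·R_C + V_CE.
R_C = (V_CC − V_CE)/I_C = (11 − 6.3)/7.3 = 0.644 kΩ.

R_C ≈ 0.64 kΩ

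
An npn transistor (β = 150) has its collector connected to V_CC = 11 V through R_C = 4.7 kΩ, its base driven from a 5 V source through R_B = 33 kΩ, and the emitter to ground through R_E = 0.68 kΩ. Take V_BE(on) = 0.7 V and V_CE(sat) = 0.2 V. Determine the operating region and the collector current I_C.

Assume active: I_B = (5 − 0.7)/(33 + 151×0.68) = 0.0317 mA, I_C = β·I_B = 4.75 mA.
Then V_CE = 11 − 4.75×4.7 − 4.79×0.68 = -14.6 V < 0.2 V — the active assumption fails.
Re-solve with V_CE = 0.2 V. KCL at the emitter: V_E/R_E = (V_BB−0.7−V_E)/R_B + (V_CC−0.2−V_E)/R_C, giving V_E = 1.42 V.
I_C = (V_CC − 0.2 − V_E)/R_C = (10.8 − 1.42)/4.7 = 2 mA.
Check: I_B = (4.3 − 1.42)/33 = 0.0874 mA, and β·I_B = 13.1 mA > I_C, confirming saturation.

saturation; I_C ≈ 2 mA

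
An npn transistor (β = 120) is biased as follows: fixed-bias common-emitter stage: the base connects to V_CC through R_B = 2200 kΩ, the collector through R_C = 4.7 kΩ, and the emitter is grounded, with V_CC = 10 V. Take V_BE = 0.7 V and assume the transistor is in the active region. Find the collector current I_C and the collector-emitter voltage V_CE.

Base loop: V_CC = I_B·R_B + V_BE, so I_B = (10 − 0.7)/2200 kΩ = 0.00423 mA.
In the active region I_C = β·I_B = 120 × 0.00423 = 0.507 mA.
Collector loop: V_CE = V_CC − I_C·R_C = 10 − 0.507×4.7 = 7.62 V.
Since V_CE = 7.62 V > V_CE(sat) ≈ 0.2 V, the transistor is in the active region as assumed.

I_C ≈ 0.51 mA, V_CE ≈ 7.6 V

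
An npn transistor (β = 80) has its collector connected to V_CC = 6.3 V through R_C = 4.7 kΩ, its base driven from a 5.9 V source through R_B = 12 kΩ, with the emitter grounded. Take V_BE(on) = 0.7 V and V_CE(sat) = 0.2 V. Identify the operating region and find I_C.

Assume active: I_B = (5.9 − 0.7)/12 = 0.433 mA, giving I_C = β·I_B = 34.7 mA.
But then V_CE = 6.3 − 34.7×4.7 = -157 V < V_CE(sat) = 0.2 V — impossible in the active region.
So the transistor is saturated. With V_CE = 0.2 V, I_C = (V_CC − 0.2)/R_C = 6.1/4.7 = 1.3 mA.
Check: β·I_B = 34.7 mA > I_C = 1.3 mA, confirming saturation.

saturation; I_C ≈ 1.3 mA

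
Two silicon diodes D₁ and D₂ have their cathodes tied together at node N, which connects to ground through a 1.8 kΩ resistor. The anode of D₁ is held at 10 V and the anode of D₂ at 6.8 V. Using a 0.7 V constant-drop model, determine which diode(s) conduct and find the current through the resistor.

Assume both conduct. Then node N would need to be at both 10−0.7 = 9.3 V and 6.8−0.7 = 6.1 V, which is impossible.
Assume only D₁ conducts: V_N = 10 − 0.7 = 9.3 V, so I_R = 9.3/1.8 = 5.17 mA.
Check D₂: its anode-to-cathode voltage is 6.8 − 9.3 = -2.5 V < 0.7 V, so it is off. The assumption is consistent.

Only D₁ conducts; I_R ≈ 5.2 mA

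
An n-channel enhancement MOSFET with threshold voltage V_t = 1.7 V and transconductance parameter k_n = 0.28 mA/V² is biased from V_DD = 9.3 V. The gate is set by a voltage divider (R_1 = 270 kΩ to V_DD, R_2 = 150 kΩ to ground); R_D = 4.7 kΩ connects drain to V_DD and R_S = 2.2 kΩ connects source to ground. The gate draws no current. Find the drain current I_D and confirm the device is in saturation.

V_G = V_DD·R_2/(R_1+R_2) = 9.3×150/420 = 3.32 V.
Assume saturation: I_D = (k_n/2)(V_GS − V_t)² with V_GS = V_G − I_D·R_S = 3.32 − 2.2·I_D.
Substituting gives 0.678·I_D² − 2·I_D + 0.368 = 0, with roots I_D = 0.197 or 2.75 mA.
The root I_D = 2.75 mA gives V_GS = -2.73 V ≤ V_t, so take I_D = 0.197 mA.
Then V_GS = 2.89 V and V_DS = V_DD − I_D(R_D+R_S) = 9.3 − 0.197×6.9 = 7.94 V.
Saturation requires V_DS ≥ V_GS − V_t = 1.19 V; 7.94 ≥ 1.19 ✓.

I_D ≈ 0.2 mA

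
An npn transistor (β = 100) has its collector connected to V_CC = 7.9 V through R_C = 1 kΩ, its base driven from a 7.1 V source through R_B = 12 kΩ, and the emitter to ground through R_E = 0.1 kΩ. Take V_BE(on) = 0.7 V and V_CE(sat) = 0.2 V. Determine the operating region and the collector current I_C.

saturation; I_C ≈ 7 mA

Assume active: I_B = (7.1 − 0.7)/(12 + 101×0.1) = 0.29 mA, I_C = β·I_B = 29 mA.
Then V_CE = 7.9 − 29×1 − 29.2×0.1 = -24 V < 0.2 V — the active assumption fails.
Re-solve with V_CE = 0.2 V. KCL at the emitter: V_E/R_E = (V_BB−0.7−V_E)/R_B + (V_CC−0.2−V_E)/R_C, giving V_E = 0.743 V.
I_C = (V_CC − 0.2 − V_E)/R_C = (7.7 − 0.743)/1 = 6.96 mA.
Check: I_B = (6.4 − 0.743)/12 = 0.471 mA, and β·I_B = 47.1 mA > I_C, confirming saturation.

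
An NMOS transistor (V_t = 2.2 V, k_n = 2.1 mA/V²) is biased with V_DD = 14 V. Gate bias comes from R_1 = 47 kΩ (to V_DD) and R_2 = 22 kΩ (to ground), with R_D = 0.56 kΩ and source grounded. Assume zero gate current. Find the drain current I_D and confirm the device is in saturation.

V_G = V_DD·R_2/(R_1+R_2) = 14×22/69 = 4.46 V. With the source grounded, V_GS = V_G = 4.46 V.
Assume saturation: I_D = (k_n/2)(V_GS − V_t)² = (2.1/2)×(4.46 − 2.2)² = 1.05×2.26² = 5.38 mA.
V_DS = V_DD − I_D·R_D = 14 − 5.38×0.56 = 11 V.
Saturation requires V_DS ≥ V_GS − V_t = 2.26 V; 11 ≥ 2.26 ✓.

I_D ≈ 5.4 mA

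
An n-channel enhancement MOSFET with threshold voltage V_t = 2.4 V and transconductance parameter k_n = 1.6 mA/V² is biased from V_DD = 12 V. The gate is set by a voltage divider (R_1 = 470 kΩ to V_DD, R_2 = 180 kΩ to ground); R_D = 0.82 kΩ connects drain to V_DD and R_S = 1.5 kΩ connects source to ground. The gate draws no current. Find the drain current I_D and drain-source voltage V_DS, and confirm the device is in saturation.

I_D ≈ 0.25 mA, V_DS ≈ 11 V

V_G = V_DD·R_2/(R_1+R_2) = 12×180/650 = 3.32 V.
Assume saturation: I_D = (k_n/2)(V_GS − V_t)² with V_GS = V_G − I_D·R_S = 3.32 − 1.5·I_D.
Substituting gives 1.8·I_D² − 3.22·I_D + 0.682 = 0, with roots I_D = 0.246 or 1.54 mA.
The root I_D = 1.54 mA gives V_GS = 1.01 V ≤ V_t, so take I_D = 0.246 mA.
Then V_GS = 2.95 V and V_DS = V_DD − I_D(R_D+R_S) = 12 − 0.246×2.32 = 11.4 V.
Saturation requires V_DS ≥ V_GS − V_t = 0.554 V; 11.4 ≥ 0.554 ✓.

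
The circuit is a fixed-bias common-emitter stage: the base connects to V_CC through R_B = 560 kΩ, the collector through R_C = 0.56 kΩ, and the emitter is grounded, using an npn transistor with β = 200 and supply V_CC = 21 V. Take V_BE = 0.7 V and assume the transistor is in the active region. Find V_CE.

V_CE ≈ 17 V

Base loop: V_CC = I_B·R_B + V_BE, so I_B = (21 − 0.7)/560 kΩ = 0.0363 mA.
In the active region I_C = β·I_B = 200 × 0.0363 = 7.25 mA.
Collector loop: V_CE = V_CC − I_C·R_C = 21 − 7.25×0.56 = 16.9 V.
Since V_CE = 16.9 V > V_CE(sat) ≈ 0.2 V, the transistor is in the active region as assumed.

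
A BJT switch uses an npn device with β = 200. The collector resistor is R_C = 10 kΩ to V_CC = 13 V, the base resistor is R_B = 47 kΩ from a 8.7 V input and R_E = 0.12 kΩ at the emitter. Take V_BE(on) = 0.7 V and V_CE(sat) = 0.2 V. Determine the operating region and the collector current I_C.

Assume active: I_B = (8.7 − 0.7)/(47 + 201×0.12) = 0.112 mA, I_C = β·I_B = 22.5 mA.
Then V_CE = 13 − 22.5×10 − 22.6×0.12 = -215 V < 0.2 V — the active assumption fails.
Re-solve with V_CE = 0.2 V. KCL at the emitter: V_E/R_E = (V_BB−0.7−V_E)/R_B + (V_CC−0.2−V_E)/R_C, giving V_E = 0.172 V.
I_C = (V_CC − 0.2 − V_E)/R_C = (12.8 − 0.172)/10 = 1.26 mA.
Check: I_B = (8 − 0.172)/47 = 0.167 mA, and β·I_B = 33.3 mA > I_C, confirming saturation.

saturation; I_C ≈ 1.3 mA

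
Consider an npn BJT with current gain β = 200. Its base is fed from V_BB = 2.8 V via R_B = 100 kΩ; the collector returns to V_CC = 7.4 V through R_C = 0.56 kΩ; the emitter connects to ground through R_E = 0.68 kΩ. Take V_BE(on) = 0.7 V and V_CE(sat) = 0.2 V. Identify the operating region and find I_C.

Assume active. Base-emitter loop: I_B = (V_BB − V_BE)/(R_B + (β+1)R_E) = (2.8 − 0.7)/(100 + 201×0.68) = 0.00887 mA.
I_C = β·I_B = 200×0.00887 = 1.77 mA.
V_CE = V_CC − I_C·R_C − I_E·R_E = 7.4 − 1.77×0.56 − 1.78×0.68 = 5.19 V > V_CE(sat), so the active-region assumption holds.

active; I_C ≈ 1.8 mA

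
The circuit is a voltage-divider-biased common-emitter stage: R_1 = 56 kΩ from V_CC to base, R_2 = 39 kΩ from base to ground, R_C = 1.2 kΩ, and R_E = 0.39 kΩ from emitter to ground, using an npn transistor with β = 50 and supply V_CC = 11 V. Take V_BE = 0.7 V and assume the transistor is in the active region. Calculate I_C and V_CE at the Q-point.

Thevenize the base divider: V_Th = V_CC·R_2/(R_1+R_2) = 11×39/95 = 4.52 V, R_Th = R_1‖R_2 = 23 kΩ.
Base-emitter loop: V_Th = I_B·R_Th + V_BE + (β+1)I_B·R_E, so I_B = (4.52 − 0.7) / (23 + 51×0.39) = 0.089 mA.
I_C = β·I_B = 50×0.089 = 4.45 mA, and I_E = (β+1)I_B = 4.54 mA.
V_CE = V_CC − I_C·R_C − I_E·R_E = 11 − 4.45×1.2 − 4.54×0.39 = 3.89 V.
V_CE = 3.89 V > 0.2 V confirms active-region operation.

I_C ≈ 4.4 mA, V_CE ≈ 3.9 V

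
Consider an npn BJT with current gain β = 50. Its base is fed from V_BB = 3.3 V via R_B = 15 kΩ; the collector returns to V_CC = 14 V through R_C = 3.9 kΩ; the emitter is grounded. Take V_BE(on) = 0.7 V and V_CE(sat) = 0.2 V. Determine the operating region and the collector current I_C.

saturation; I_C ≈ 3.5 mA

Assume active: I_B = (3.3 − 0.7)/15 = 0.173 mA, giving I_C = β·I_B = 8.67 mA.
But then V_CE = 14 − 8.67×3.9 = -19.8 V < V_CE(sat) = 0.2 V — impossible in the active region.
So the transistor is saturated. With V_CE = 0.2 V, I_C = (V_CC − 0.2)/R_C = 13.8/3.9 = 3.54 mA.
Check: β·I_B = 8.67 mA > I_C = 3.54 mA, confirming saturation.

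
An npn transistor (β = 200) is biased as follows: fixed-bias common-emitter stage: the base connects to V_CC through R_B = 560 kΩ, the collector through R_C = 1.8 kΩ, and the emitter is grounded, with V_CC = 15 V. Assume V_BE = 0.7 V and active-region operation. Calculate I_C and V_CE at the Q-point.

Base loop: V_CC = I_B·R_B + V_BE, so I_B = (15 − 0.7)/560 kΩ = 0.0255 mA.
In the active region I_C = β·I_B = 200 × 0.0255 = 5.11 mA.
Collector loop: V_CE = V_CC − I_C·R_C = 15 − 5.11×1.8 = 5.81 V.
Since V_CE = 5.81 V > V_CE(sat) ≈ 0.2 V, the transistor is in the active region as assumed.

I_C ≈ 5.1 mA, V_CE ≈ 5.8 V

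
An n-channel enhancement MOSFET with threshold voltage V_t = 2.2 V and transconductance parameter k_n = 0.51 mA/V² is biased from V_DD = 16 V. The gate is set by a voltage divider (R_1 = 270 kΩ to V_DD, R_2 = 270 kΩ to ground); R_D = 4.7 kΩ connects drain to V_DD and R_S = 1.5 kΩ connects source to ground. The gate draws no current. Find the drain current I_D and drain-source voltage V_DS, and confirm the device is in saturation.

V_G = V_DD·R_2/(R_1+R_2) = 16×270/540 = 8 V.
Assume saturation: I_D = (k_n/2)(V_GS − V_t)² with V_GS = V_G − I_D·R_S = 8 − 1.5·I_D.
Substituting gives 0.574·I_D² − 5.44·I_D + 8.58 = 0, with roots I_D = 2 or 7.48 mA.
The root I_D = 7.48 mA gives V_GS = -3.21 V ≤ V_t, so take I_D = 2 mA.
Then V_GS = 5 V and V_DS = V_DD − I_D(R_D+R_S) = 16 − 2×6.2 = 3.6 V.
Saturation requires V_DS ≥ V_GS − V_t = 2.8 V; 3.6 ≥ 2.8 ✓.

I_D ≈ 2 mA, V_DS ≈ 3.6 V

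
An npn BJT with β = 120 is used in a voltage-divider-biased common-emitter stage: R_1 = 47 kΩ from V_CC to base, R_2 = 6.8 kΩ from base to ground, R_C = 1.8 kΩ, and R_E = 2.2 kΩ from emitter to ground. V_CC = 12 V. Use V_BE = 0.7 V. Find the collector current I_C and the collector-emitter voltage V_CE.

Thevenize the base divider: V_Th = V_CC·R_2/(R_1+R_2) = 12×6.8/53.8 = 1.52 V, R_Th = R_1‖R_2 = 5.94 kΩ.
Base-emitter loop: V_Th = I_B·R_Th + V_BE + (β+1)I_B·R_E, so I_B = (1.52 − 0.7) / (5.94 + 121×2.2) = 0.003 mA.
I_C = β·I_B = 120×0.003 = 0.36 mA, and I_E = (β+1)I_B = 0.363 mA.
V_CE = V_CC − I_C·R_C − I_E·R_E = 12 − 0.36×1.8 − 0.363×2.2 = 10.6 V.
V_CE = 10.6 V > 0.2 V confirms active-region operation.

I_C ≈ 0.36 mA, V_CE ≈ 11 V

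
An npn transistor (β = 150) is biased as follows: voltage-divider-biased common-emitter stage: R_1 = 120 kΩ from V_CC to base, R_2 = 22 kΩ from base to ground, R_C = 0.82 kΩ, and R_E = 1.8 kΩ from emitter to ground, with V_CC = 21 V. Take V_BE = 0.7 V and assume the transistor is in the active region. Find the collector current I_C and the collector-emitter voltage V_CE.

I_C ≈ 1.3 mA, V_CE ≈ 18 V

Thevenize the base divider: V_Th = V_CC·R_2/(R_1+R_2) = 21×22/142 = 3.25 V, R_Th = R_1‖R_2 = 18.6 kΩ.
Base-emitter loop: V_Th = I_B·R_Th + V_BE + (β+1)I_B·R_E, so I_B = (3.25 − 0.7) / (18.6 + 151×1.8) = 0.00879 mA.
I_C = β·I_B = 150×0.00879 = 1.32 mA, and I_E = (β+1)I_B = 1.33 mA.
V_CE = V_CC − I_C·R_C − I_E·R_E = 21 − 1.32×0.82 − 1.33×1.8 = 17.5 V.
V_CE = 17.5 V > 0.2 V confirms active-region operation.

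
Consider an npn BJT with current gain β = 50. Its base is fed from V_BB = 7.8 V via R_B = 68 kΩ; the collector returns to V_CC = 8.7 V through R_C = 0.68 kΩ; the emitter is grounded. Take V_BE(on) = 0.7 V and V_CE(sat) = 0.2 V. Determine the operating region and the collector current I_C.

Assume active. Base-emitter loop: I_B = (V_BB − V_BE)/R_B = (7.8 − 0.7)/68 = 0.104 mA.
I_C = β·I_B = 50×0.104 = 5.22 mA.
V_CE = V_CC − I_C·R_C = 8.7 − 5.22×0.68 = 5.15 V > V_CE(sat), so the active-region assumption holds.

active; I_C ≈ 5.2 mA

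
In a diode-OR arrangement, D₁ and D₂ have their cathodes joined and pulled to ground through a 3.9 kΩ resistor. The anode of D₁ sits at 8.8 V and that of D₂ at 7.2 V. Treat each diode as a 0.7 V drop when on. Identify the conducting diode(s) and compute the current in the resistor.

Only D₁ conducts; I_R ≈ 2.1 mA

Assume both conduct. Then node N would need to be at both 8.8−0.7 = 8.1 V and 7.2−0.7 = 6.5 V, which is impossible.
Assume only D₁ conducts: V_N = 8.8 − 0.7 = 8.1 V, so I_R = 8.1/3.9 = 2.08 mA.
Check D₂: its anode-to-cathode voltage is 7.2 − 8.1 = -0.9 V < 0.7 V, so it is off. The assumption is consistent.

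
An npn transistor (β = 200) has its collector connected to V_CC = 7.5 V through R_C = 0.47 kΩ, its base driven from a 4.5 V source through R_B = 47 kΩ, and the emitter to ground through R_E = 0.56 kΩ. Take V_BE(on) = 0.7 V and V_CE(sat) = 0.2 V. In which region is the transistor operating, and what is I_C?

Assume active. Base-emitter loop: I_B = (V_BB − V_BE)/(R_B + (β+1)R_E) = (4.5 − 0.7)/(47 + 201×0.56) = 0.0238 mA.
I_C = β·I_B = 200×0.0238 = 4.76 mA.
V_CE = V_CC − I_C·R_C − I_E·R_E = 7.5 − 4.76×0.47 − 4.79×0.56 = 2.58 V > V_CE(sat), so the active-region assumption holds.

active; I_C ≈ 4.8 mA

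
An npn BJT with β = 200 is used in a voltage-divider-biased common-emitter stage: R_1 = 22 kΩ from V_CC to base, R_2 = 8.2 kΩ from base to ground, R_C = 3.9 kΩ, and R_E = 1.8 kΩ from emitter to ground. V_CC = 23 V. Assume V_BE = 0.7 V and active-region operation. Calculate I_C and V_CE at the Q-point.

I_C ≈ 3 mA, V_CE ≈ 5.8 V

Thevenize the base divider: V_Th = V_CC·R_2/(R_1+R_2) = 23×8.2/30.2 = 6.25 V, R_Th = R_1‖R_2 = 5.97 kΩ.
Base-emitter loop: V_Th = I_B·R_Th + V_BE + (β+1)I_B·R_E, so I_B = (6.25 − 0.7) / (5.97 + 201×1.8) = 0.0151 mA.
I_C = β·I_B = 200×0.0151 = 3.02 mA, and I_E = (β+1)I_B = 3.03 mA.
V_CE = V_CC − I_C·R_C − I_E·R_E = 23 − 3.02×3.9 − 3.03×1.8 = 5.78 V.
V_CE = 5.78 V > 0.2 V confirms active-region operation.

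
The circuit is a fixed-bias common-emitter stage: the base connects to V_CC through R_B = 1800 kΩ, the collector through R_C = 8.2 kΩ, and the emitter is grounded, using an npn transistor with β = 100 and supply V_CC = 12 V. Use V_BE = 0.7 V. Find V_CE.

Base loop: V_CC = I_B·R_B + V_BE, so I_B = (12 − 0.7)/1800 kΩ = 0.00628 mA.
In the active region I_C = β·I_B = 100 × 0.00628 = 0.628 mA.
Collector loop: V_CE = V_CC − I_C·R_C = 12 − 0.628×8.2 = 6.85 V.
Since V_CE = 6.85 V > V_CE(sat) ≈ 0.2 V, the transistor is in the active region as assumed.

V_CE ≈ 6.9 V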